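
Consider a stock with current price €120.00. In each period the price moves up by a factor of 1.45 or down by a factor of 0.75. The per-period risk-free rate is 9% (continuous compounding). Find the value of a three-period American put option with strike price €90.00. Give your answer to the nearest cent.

€4.86

Risk-neutral probability p = (e^0.09 − 0.75)/(1.45 − 0.75) = 0.3442/0.7000 = 0.4917
Terminal stock prices: S_uuu = 365.8, S_uud = 189.2, S_udd = 97.88, S_ddd = 50.62
Terminal payoffs (K − S): max(-275.8, 0) = 0, max(-99.23, 0) = 0, max(-7.875, 0) = 0, max(39.38, 0) = 39.38
Node uu (S = 252.3): continuation = e^(−0.09)·[0.4917·0.0000 + 0.5083·0.0000] = 0.0000; exercise value = 0.0000 ≤ continuation, so V_uu = 0.0000
Node ud (S = 130.5): continuation = e^(−0.09)·[0.4917·0.0000 + 0.5083·0.0000] = 0.0000; exercise value = 0.0000 ≤ continuation, so V_ud = 0.0000
Node dd (S = 67.5): continuation = e^(−0.09)·[0.4917·0.0000 + 0.5083·39.3750] = 18.2925; exercise value = 22.5000 > continuation, so V_dd = 22.5000 (exercise)
Node u (S = 174): continuation = e^(−0.09)·[0.4917·0.0000 + 0.5083·0.0000] = 0.0000; exercise value = 0.0000 ≤ continuation, so V_u = 0.0000
Node d (S = 90): continuation = e^(−0.09)·[0.4917·0.0000 + 0.5083·22.5000] = 10.4529; exercise value = 0.0000 ≤ continuation, so V_d = 10.4529
Node 0 (S = 120): continuation = e^(−0.09)·[0.4917·0.0000 + 0.5083·10.4529] = 4.8561; exercise value = 0.0000 ≤ continuation, so V_0 = 4.8561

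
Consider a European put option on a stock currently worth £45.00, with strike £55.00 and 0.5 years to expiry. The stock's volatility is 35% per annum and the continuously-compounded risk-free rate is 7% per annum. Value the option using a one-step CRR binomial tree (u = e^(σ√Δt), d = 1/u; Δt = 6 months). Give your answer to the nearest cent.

CRR parameters: u = e^(σ√Δt) = e^(0.35·√0.5) = 1.2808, d = 1/u = 0.7808
Per-period rate: rΔt = 0.07·0.5 = 0.035, so R = e^0.035 = 1.0356
Risk-neutral probability p = (e^0.035 − 0.7808)/(1.2808 − 0.7808) = 0.2549/0.5000 = 0.5097
Terminal stock prices: S_u = 57.64, S_d = 35.13
Terminal payoffs (K − S): max(-2.636, 0) = 0, max(19.87, 0) = 19.87
Node 0 (S = 45): V_0 = e^(−0.035)·[0.5097·0.0000 + 0.4903·19.8658] = 9.4057

£9.41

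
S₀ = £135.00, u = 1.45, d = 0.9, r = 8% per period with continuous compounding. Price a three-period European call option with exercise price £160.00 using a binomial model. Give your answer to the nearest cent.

Risk-neutral probability p = (e^0.08 − 0.9)/(1.45 − 0.9) = 0.1833/0.5500 = 0.3332
Terminal stock prices: S_uuu = 411.6, S_uud = 255.5, S_udd = 158.6, S_ddd = 98.42
Terminal payoffs (S − K): max(251.6, 0) = 251.6, max(95.45, 0) = 95.45, max(-1.442, 0) = 0, max(-61.58, 0) = 0
Node uu (S = 283.8): V_uu = e^(−0.08)·[0.3332·251.5644 + 0.6668·95.4537] = 136.1389
Node ud (S = 176.2): V_ud = e^(−0.08)·[0.3332·95.4537 + 0.6668·0.0000] = 29.3642
Node dd (S = 109.4): V_dd = e^(−0.08)·[0.3332·0.0000 + 0.6668·0.0000] = 0.0000
Node u (S = 195.8): V_u = e^(−0.08)·[0.3332·136.1389 + 0.6668·29.3642] = 59.9535
Node d (S = 121.5): V_d = e^(−0.08)·[0.3332·29.3642 + 0.6668·0.0000] = 9.0333
Node 0 (S = 135): V_0 = e^(−0.08)·[0.3332·59.9535 + 0.6668·9.0333] = 24.0032

£24.00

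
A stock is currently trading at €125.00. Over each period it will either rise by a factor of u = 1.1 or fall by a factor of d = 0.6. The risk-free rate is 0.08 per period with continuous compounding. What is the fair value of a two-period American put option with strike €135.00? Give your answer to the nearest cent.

€10.00

Risk-neutral probability p = (e^0.08 − 0.6)/(1.1 − 0.6) = 0.4833/0.5000 = 0.9666
Terminal stock prices: S_uu = 151.3, S_ud = 82.5, S_dd = 45
Terminal payoffs (K − S): max(-16.25, 0) = 0, max(52.5, 0) = 52.5, max(90, 0) = 90
Node u (S = 137.5): continuation = e^(−0.08)·[0.9666·0.0000 + 0.0334·52.5000] = 1.6199; exercise value = 0.0000 ≤ continuation, so V_u = 1.6199
Node d (S = 75): continuation = e^(−0.08)·[0.9666·52.5000 + 0.0334·90.0000] = 49.6207; exercise value = 60.0000 > continuation, so V_d = 60.0000 (exercise)
Node 0 (S = 125): continuation = e^(−0.08)·[0.9666·1.6199 + 0.0334·60.0000] = 3.2968; exercise value = 10.0000 > continuation, so V_0 = 10.0000 (exercise)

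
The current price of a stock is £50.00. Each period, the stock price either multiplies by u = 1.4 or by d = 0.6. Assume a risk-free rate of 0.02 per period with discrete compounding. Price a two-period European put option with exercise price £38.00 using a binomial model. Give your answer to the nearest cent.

£4.34

Risk-neutral probability p = (1 + 0.02 − 0.6)/(1.4 − 0.6) = 0.4200/0.8000 = 0.5250
Terminal stock prices: S_uu = 98, S_ud = 42, S_dd = 18
Terminal payoffs (K − S): max(-60, 0) = 0, max(-4, 0) = 0, max(20, 0) = 20
Node u (S = 70): V_u = 1/1.02·[0.5250·0.0000 + 0.4750·0.0000] = 0.0000
Node d (S = 30): V_d = 1/1.02·[0.5250·0.0000 + 0.4750·20.0000] = 9.3137
Node 0 (S = 50): V_0 = 1/1.02·[0.5250·0.0000 + 0.4750·9.3137] = 4.3373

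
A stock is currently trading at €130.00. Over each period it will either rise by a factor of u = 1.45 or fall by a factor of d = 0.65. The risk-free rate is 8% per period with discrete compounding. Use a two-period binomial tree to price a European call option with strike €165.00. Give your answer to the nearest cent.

€26.83

Risk-neutral probability p = (1 + 0.08 − 0.65)/(1.45 − 0.65) = 0.4300/0.8000 = 0.5375
Terminal stock prices: S_uu = 273.3, S_ud = 122.5, S_dd = 54.93
Terminal payoffs (S − K): max(108.3, 0) = 108.3, max(-42.47, 0) = 0, max(-110.1, 0) = 0
Node u (S = 188.5): V_u = 1/1.08·[0.5375·108.3250 + 0.4625·0.0000] = 53.9117
Node d (S = 84.5): V_d = 1/1.08·[0.5375·0.0000 + 0.4625·0.0000] = 0.0000
Node 0 (S = 130): V_0 = 1/1.08·[0.5375·53.9117 + 0.4625·0.0000] = 26.8311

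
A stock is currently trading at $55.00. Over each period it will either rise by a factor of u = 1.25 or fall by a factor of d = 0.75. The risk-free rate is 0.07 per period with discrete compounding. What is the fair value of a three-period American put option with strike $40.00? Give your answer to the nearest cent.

$1.21

Risk-neutral probability p = (1 + 0.07 − 0.75)/(1.25 − 0.75) = 0.3200/0.5000 = 0.6400
Terminal stock prices: S_uuu = 107.4, S_uud = 64.45, S_udd = 38.67, S_ddd = 23.2
Terminal payoffs (K − S): max(-67.42, 0) = 0, max(-24.45, 0) = 0, max(1.328, 0) = 1.328, max(16.8, 0) = 16.8
Node uu (S = 85.94): continuation = 1/1.07·[0.6400·0.0000 + 0.3600·0.0000] = 0.0000; exercise value = 0.0000 ≤ continuation, so V_uu = 0.0000
Node ud (S = 51.56): continuation = 1/1.07·[0.6400·0.0000 + 0.3600·1.3281] = 0.4468; exercise value = 0.0000 ≤ continuation, so V_ud = 0.4468
Node dd (S = 30.94): continuation = 1/1.07·[0.6400·1.3281 + 0.3600·16.7969] = 6.4457; exercise value = 9.0625 > continuation, so V_dd = 9.0625 (exercise)
Node u (S = 68.75): continuation = 1/1.07·[0.6400·0.0000 + 0.3600·0.4468] = 0.1503; exercise value = 0.0000 ≤ continuation, so V_u = 0.1503
Node d (S = 41.25): continuation = 1/1.07·[0.6400·0.4468 + 0.3600·9.0625] = 3.3163; exercise value = 0.0000 ≤ continuation, so V_d = 3.3163
Node 0 (S = 55): continuation = 1/1.07·[0.6400·0.1503 + 0.3600·3.3163] = 1.2057; exercise value = 0.0000 ≤ continuation, so V_0 = 1.2057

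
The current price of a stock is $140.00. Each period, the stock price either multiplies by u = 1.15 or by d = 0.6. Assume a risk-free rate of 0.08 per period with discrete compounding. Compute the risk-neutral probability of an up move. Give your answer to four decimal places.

Risk-neutral probability p = (1 + 0.08 − 0.6)/(1.15 − 0.6) = 0.4800/0.5500 = 0.8727

p = 0.8727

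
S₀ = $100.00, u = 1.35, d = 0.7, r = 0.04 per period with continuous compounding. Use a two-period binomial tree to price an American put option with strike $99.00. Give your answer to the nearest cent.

Risk-neutral probability p = (e^0.04 − 0.7)/(1.35 − 0.7) = 0.3408/0.6500 = 0.5243
Terminal stock prices: S_uu = 182.3, S_ud = 94.5, S_dd = 49
Terminal payoffs (K − S): max(-83.25, 0) = 0, max(4.5, 0) = 4.5, max(50, 0) = 50
Node u (S = 135): continuation = e^(−0.04)·[0.5243·0.0000 + 0.4757·4.5000] = 2.0566; exercise value = 0.0000 ≤ continuation, so V_u = 2.0566
Node d (S = 70): continuation = e^(−0.04)·[0.5243·4.5000 + 0.4757·50.0000] = 25.1182; exercise value = 29.0000 > continuation, so V_d = 29.0000 (exercise)
Node 0 (S = 100): continuation = e^(−0.04)·[0.5243·2.0566 + 0.4757·29.0000] = 14.2898; exercise value = 0.0000 ≤ continuation, so V_0 = 14.2898

$14.29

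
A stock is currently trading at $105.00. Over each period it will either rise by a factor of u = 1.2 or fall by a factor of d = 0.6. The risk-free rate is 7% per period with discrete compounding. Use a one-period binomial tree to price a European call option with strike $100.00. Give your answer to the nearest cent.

Risk-neutral probability p = (1 + 0.07 − 0.6)/(1.2 − 0.6) = 0.4700/0.6000 = 0.7833
Terminal stock prices: S_u = 126, S_d = 63
Terminal payoffs (S − K): max(26, 0) = 26, max(-37, 0) = 0
Node 0 (S = 105): V_0 = 1/1.07·[0.7833·26.0000 + 0.2167·0.0000] = 19.0343

$19.03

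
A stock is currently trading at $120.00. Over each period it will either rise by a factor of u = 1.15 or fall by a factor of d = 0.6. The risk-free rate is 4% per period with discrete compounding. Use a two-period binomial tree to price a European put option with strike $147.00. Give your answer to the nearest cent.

$22.83

Risk-neutral probability p = (1 + 0.04 − 0.6)/(1.15 − 0.6) = 0.4400/0.5500 = 0.8000
Terminal stock prices: S_uu = 158.7, S_ud = 82.8, S_dd = 43.2
Terminal payoffs (K − S): max(-11.7, 0) = 0, max(64.2, 0) = 64.2, max(103.8, 0) = 103.8
Node u (S = 138): V_u = 1/1.04·[0.8000·0.0000 + 0.2000·64.2000] = 12.3462
Node d (S = 72): V_d = 1/1.04·[0.8000·64.2000 + 0.2000·103.8000] = 69.3462
Node 0 (S = 120): V_0 = 1/1.04·[0.8000·12.3462 + 0.2000·69.3462] = 22.8328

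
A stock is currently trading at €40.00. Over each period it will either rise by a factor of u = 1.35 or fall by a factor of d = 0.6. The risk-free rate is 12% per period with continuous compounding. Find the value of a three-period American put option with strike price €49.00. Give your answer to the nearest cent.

€9.84

Risk-neutral probability p = (e^0.12 − 0.6)/(1.35 − 0.6) = 0.5275/0.7500 = 0.7033
Terminal stock prices: S_uuu = 98.42, S_uud = 43.74, S_udd = 19.44, S_ddd = 8.64
Terminal payoffs (K − S): max(-49.42, 0) = 0, max(5.26, 0) = 5.26, max(29.56, 0) = 29.56, max(40.36, 0) = 40.36
Node uu (S = 72.9): continuation = e^(−0.12)·[0.7033·0.0000 + 0.2967·5.2600] = 1.3840; exercise value = 0.0000 ≤ continuation, so V_uu = 1.3840
Node ud (S = 32.4): continuation = e^(−0.12)·[0.7033·5.2600 + 0.2967·29.5600] = 11.0591; exercise value = 16.6000 > continuation, so V_ud = 16.6000 (exercise)
Node dd (S = 14.4): continuation = e^(−0.12)·[0.7033·29.5600 + 0.2967·40.3600] = 29.0591; exercise value = 34.6000 > continuation, so V_dd = 34.6000 (exercise)
Node u (S = 54): continuation = e^(−0.12)·[0.7033·1.3840 + 0.2967·16.6000] = 5.2312; exercise value = 0.0000 ≤ continuation, so V_u = 5.2312
Node d (S = 24): continuation = e^(−0.12)·[0.7033·16.6000 + 0.2967·34.6000] = 19.4591; exercise value = 25.0000 > continuation, so V_d = 25.0000 (exercise)
Node 0 (S = 40): continuation = e^(−0.12)·[0.7033·5.2312 + 0.2967·25.0000] = 9.8413; exercise value = 9.0000 ≤ continuation, so V_0 = 9.8413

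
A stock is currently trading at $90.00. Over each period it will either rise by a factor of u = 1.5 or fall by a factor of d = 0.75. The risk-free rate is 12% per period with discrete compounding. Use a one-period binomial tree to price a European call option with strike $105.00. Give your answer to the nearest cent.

$13.21

Risk-neutral probability p = (1 + 0.12 − 0.75)/(1.5 − 0.75) = 0.3700/0.7500 = 0.4933
Terminal stock prices: S_u = 135, S_d = 67.5
Terminal payoffs (S − K): max(30, 0) = 30, max(-37.5, 0) = 0
Node 0 (S = 90): V_0 = 1/1.12·[0.4933·30.0000 + 0.5067·0.0000] = 13.2143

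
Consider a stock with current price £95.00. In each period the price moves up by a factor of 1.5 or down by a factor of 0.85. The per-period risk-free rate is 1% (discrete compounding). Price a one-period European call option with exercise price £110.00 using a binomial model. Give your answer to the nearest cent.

£7.92

Risk-neutral probability p = (1 + 0.01 − 0.85)/(1.5 − 0.85) = 0.1600/0.6500 = 0.2462
Terminal stock prices: S_u = 142.5, S_d = 80.75
Terminal payoffs (S − K): max(32.5, 0) = 32.5, max(-29.25, 0) = 0
Node 0 (S = 95): V_0 = 1/1.01·[0.2462·32.5000 + 0.7538·0.0000] = 7.9208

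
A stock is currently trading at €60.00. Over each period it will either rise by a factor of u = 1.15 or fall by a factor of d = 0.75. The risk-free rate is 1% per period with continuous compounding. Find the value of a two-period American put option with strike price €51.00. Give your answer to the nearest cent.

Risk-neutral probability p = (e^0.01 − 0.75)/(1.15 − 0.75) = 0.2601/0.4000 = 0.6501
Terminal stock prices: S_uu = 79.35, S_ud = 51.75, S_dd = 33.75
Terminal payoffs (K − S): max(-28.35, 0) = 0, max(-0.75, 0) = 0, max(17.25, 0) = 17.25
Node u (S = 69): continuation = e^(−0.01)·[0.6501·0.0000 + 0.3499·0.0000] = 0.0000; exercise value = 0.0000 ≤ continuation, so V_u = 0.0000
Node d (S = 45): continuation = e^(−0.01)·[0.6501·0.0000 + 0.3499·17.2500] = 5.9753; exercise value = 6.0000 > continuation, so V_d = 6.0000 (exercise)
Node 0 (S = 60): continuation = e^(−0.01)·[0.6501·0.0000 + 0.3499·6.0000] = 2.0784; exercise value = 0.0000 ≤ continuation, so V_0 = 2.0784

€2.08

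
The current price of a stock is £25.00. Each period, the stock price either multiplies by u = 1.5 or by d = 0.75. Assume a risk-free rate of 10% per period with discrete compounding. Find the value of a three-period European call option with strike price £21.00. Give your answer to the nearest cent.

Risk-neutral probability p = (1 + 0.1 − 0.75)/(1.5 − 0.75) = 0.3500/0.7500 = 0.4667
Terminal stock prices: S_uuu = 84.38, S_uud = 42.19, S_udd = 21.09, S_ddd = 10.55
Terminal payoffs (S − K): max(63.38, 0) = 63.38, max(21.19, 0) = 21.19, max(0.09375, 0) = 0.09375, max(-10.45, 0) = 0
Node uu (S = 56.25): V_uu = 1/1.1·[0.4667·63.3750 + 0.5333·21.1875] = 37.1591
Node ud (S = 28.12): V_ud = 1/1.1·[0.4667·21.1875 + 0.5333·0.0938] = 9.0341
Node dd (S = 14.06): V_dd = 1/1.1·[0.4667·0.0938 + 0.5333·0.0000] = 0.0398
Node u (S = 37.5): V_u = 1/1.1·[0.4667·37.1591 + 0.5333·9.0341] = 20.1446
Node d (S = 18.75): V_d = 1/1.1·[0.4667·9.0341 + 0.5333·0.0398] = 3.8519
Node 0 (S = 25): V_0 = 1/1.1·[0.4667·20.1446 + 0.5333·3.8519] = 10.4138

£10.41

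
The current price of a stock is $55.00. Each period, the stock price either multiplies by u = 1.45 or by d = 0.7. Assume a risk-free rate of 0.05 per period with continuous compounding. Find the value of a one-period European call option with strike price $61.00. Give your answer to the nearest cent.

$8.35

Risk-neutral probability p = (e^0.05 − 0.7)/(1.45 − 0.7) = 0.3513/0.7500 = 0.4684
Terminal stock prices: S_u = 79.75, S_d = 38.5
Terminal payoffs (S − K): max(18.75, 0) = 18.75, max(-22.5, 0) = 0
Node 0 (S = 55): V_0 = e^(−0.05)·[0.4684·18.7500 + 0.5316·0.0000] = 8.3535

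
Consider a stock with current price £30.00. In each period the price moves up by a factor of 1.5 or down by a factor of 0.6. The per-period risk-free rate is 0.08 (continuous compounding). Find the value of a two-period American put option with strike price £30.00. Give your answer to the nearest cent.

£5.76

Risk-neutral probability p = (e^0.08 − 0.6)/(1.5 − 0.6) = 0.4833/0.9000 = 0.5370
Terminal stock prices: S_uu = 67.5, S_ud = 27, S_dd = 10.8
Terminal payoffs (K − S): max(-37.5, 0) = 0, max(3, 0) = 3, max(19.2, 0) = 19.2
Node u (S = 45): continuation = e^(−0.08)·[0.5370·0.0000 + 0.4630·3.0000] = 1.2822; exercise value = 0.0000 ≤ continuation, so V_u = 1.2822
Node d (S = 18): continuation = e^(−0.08)·[0.5370·3.0000 + 0.4630·19.2000] = 9.6935; exercise value = 12.0000 > continuation, so V_d = 12.0000 (exercise)
Node 0 (S = 30): continuation = e^(−0.08)·[0.5370·1.2822 + 0.4630·12.0000] = 5.7646; exercise value = 0.0000 ≤ continuation, so V_0 = 5.7646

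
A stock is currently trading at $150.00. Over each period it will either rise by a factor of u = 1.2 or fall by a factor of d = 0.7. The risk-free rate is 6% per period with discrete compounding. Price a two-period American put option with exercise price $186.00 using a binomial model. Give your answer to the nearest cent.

$36.00

Risk-neutral probability p = (1 + 0.06 − 0.7)/(1.2 − 0.7) = 0.3600/0.5000 = 0.7200
Terminal stock prices: S_uu = 216, S_ud = 126, S_dd = 73.5
Terminal payoffs (K − S): max(-30, 0) = 0, max(60, 0) = 60, max(112.5, 0) = 112.5
Node u (S = 180): continuation = 1/1.06·[0.7200·0.0000 + 0.2800·60.0000] = 15.8491; exercise value = 6.0000 ≤ continuation, so V_u = 15.8491
Node d (S = 105): continuation = 1/1.06·[0.7200·60.0000 + 0.2800·112.5000] = 70.4717; exercise value = 81.0000 > continuation, so V_d = 81.0000 (exercise)
Node 0 (S = 150): continuation = 1/1.06·[0.7200·15.8491 + 0.2800·81.0000] = 32.1616; exercise value = 36.0000 > continuation, so V_0 = 36.0000 (exercise)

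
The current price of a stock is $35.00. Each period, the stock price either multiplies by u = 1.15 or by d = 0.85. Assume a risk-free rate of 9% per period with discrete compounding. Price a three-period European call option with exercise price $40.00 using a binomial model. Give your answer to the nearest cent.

$5.23

Risk-neutral probability p = (1 + 0.09 − 0.85)/(1.15 − 0.85) = 0.2400/0.3000 = 0.8000
Terminal stock prices: S_uuu = 53.23, S_uud = 39.34, S_udd = 29.08, S_ddd = 21.49
Terminal payoffs (S − K): max(13.23, 0) = 13.23, max(-0.6556, 0) = 0, max(-10.92, 0) = 0, max(-18.51, 0) = 0
Node uu (S = 46.29): V_uu = 1/1.09·[0.8000·13.2306 + 0.2000·0.0000] = 9.7106
Node ud (S = 34.21): V_ud = 1/1.09·[0.8000·0.0000 + 0.2000·0.0000] = 0.0000
Node dd (S = 25.29): V_dd = 1/1.09·[0.8000·0.0000 + 0.2000·0.0000] = 0.0000
Node u (S = 40.25): V_u = 1/1.09·[0.8000·9.7106 + 0.2000·0.0000] = 7.1270
Node d (S = 29.75): V_d = 1/1.09·[0.8000·0.0000 + 0.2000·0.0000] = 0.0000
Node 0 (S = 35): V_0 = 1/1.09·[0.8000·7.1270 + 0.2000·0.0000] = 5.2308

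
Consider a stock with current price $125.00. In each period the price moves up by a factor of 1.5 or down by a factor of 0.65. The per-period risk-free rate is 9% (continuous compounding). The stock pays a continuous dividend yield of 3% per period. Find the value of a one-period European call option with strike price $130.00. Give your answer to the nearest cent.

$25.46

Per-period risk-free factor R = e^0.09 = 1.0942; dividend-adjusted growth = e^(0.09−0.03) = 1.0618.
Risk-neutral probability p = (1.0618 − 0.65)/(1.5 − 0.65) = 0.4118/0.8500 = 0.4845
Terminal stock prices: S_u = 187.5, S_d = 81.25
Terminal payoffs (S − K): max(57.5, 0) = 57.5, max(-48.75, 0) = 0
Node 0 (S = 125): V_0 = e^(−0.09)·[0.4845·57.5000 + 0.5155·0.0000] = 25.4617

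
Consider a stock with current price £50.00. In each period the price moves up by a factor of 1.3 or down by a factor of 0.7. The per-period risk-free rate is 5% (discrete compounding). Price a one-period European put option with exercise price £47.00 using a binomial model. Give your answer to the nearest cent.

£4.76

Risk-neutral probability p = (1 + 0.05 − 0.7)/(1.3 − 0.7) = 0.3500/0.6000 = 0.5833
Terminal stock prices: S_u = 65, S_d = 35
Terminal payoffs (K − S): max(-18, 0) = 0, max(12, 0) = 12
Node 0 (S = 50): V_0 = 1/1.05·[0.5833·0.0000 + 0.4167·12.0000] = 4.7619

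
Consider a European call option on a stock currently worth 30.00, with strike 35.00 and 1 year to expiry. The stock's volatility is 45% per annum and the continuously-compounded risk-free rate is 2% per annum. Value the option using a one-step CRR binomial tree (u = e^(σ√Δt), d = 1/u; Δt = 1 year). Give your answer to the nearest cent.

CRR parameters: u = e^(σ√Δt) = e^(0.45·√1) = 1.5683, d = 1/u = 0.6376
Per-period rate: rΔt = 0.02·1 = 0.02, so R = e^0.02 = 1.0202
Risk-neutral probability p = (e^0.02 − 0.6376)/(1.5683 − 0.6376) = 0.3826/0.9307 = 0.4111
Terminal stock prices: S_u = 47.05, S_d = 19.13
Terminal payoffs (S − K): max(12.05, 0) = 12.05, max(-15.87, 0) = 0
Node 0 (S = 30): V_0 = e^(−0.02)·[0.4111·12.0494 + 0.5889·0.0000] = 4.8550

4.86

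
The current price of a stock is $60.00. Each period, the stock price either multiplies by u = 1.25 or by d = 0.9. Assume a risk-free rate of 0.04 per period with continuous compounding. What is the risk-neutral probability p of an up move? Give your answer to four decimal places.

p = 0.4023

Risk-neutral probability p = (e^0.04 − 0.9)/(1.25 − 0.9) = 0.1408/0.3500 = 0.4023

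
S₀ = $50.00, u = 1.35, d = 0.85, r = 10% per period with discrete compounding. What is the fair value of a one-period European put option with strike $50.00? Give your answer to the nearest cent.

Risk-neutral probability p = (1 + 0.1 − 0.85)/(1.35 − 0.85) = 0.2500/0.5000 = 0.5000
Terminal stock prices: S_u = 67.5, S_d = 42.5
Terminal payoffs (K − S): max(-17.5, 0) = 0, max(7.5, 0) = 7.5
Node 0 (S = 50): V_0 = 1/1.1·[0.5000·0.0000 + 0.5000·7.5000] = 3.4091

$3.41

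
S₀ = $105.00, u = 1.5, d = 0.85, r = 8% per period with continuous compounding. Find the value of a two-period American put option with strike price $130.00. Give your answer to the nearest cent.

Risk-neutral probability p = (e^0.08 − 0.85)/(1.5 − 0.85) = 0.2333/0.6500 = 0.3589
Terminal stock prices: S_uu = 236.2, S_ud = 133.9, S_dd = 75.86
Terminal payoffs (K − S): max(-106.2, 0) = 0, max(-3.875, 0) = 0, max(54.14, 0) = 54.14
Node u (S = 157.5): continuation = e^(−0.08)·[0.3589·0.0000 + 0.6411·0.0000] = 0.0000; exercise value = 0.0000 ≤ continuation, so V_u = 0.0000
Node d (S = 89.25): continuation = e^(−0.08)·[0.3589·0.0000 + 0.6411·54.1375] = 32.0389; exercise value = 40.7500 > continuation, so V_d = 40.7500 (exercise)
Node 0 (S = 105): continuation = e^(−0.08)·[0.3589·0.0000 + 0.6411·40.7500] = 24.1161; exercise value = 25.0000 > continuation, so V_0 = 25.0000 (exercise)

$25.00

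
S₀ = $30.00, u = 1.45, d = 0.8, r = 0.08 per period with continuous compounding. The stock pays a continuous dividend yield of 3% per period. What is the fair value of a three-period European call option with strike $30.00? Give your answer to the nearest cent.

$7.22

Per-period risk-free factor R = e^0.08 = 1.0833; dividend-adjusted growth = e^(0.08−0.03) = 1.0513.
Risk-neutral probability p = (1.0513 − 0.8)/(1.45 − 0.8) = 0.2513/0.6500 = 0.3866
Terminal stock prices: S_uuu = 91.46, S_uud = 50.46, S_udd = 27.84, S_ddd = 15.36
Terminal payoffs (S − K): max(61.46, 0) = 61.46, max(20.46, 0) = 20.46, max(-2.16, 0) = 0, max(-14.64, 0) = 0
Node uu (S = 63.08): V_uu = e^(−0.08)·[0.3866·61.4587 + 0.6134·20.4600] = 33.5174
Node ud (S = 34.8): V_ud = e^(−0.08)·[0.3866·20.4600 + 0.6134·0.0000] = 7.3011
Node dd (S = 19.2): V_dd = e^(−0.08)·[0.3866·0.0000 + 0.6134·0.0000] = 0.0000
Node u (S = 43.5): V_u = e^(−0.08)·[0.3866·33.5174 + 0.6134·7.3011] = 16.0951
Node d (S = 24): V_d = e^(−0.08)·[0.3866·7.3011 + 0.6134·0.0000] = 2.6054
Node 0 (S = 30): V_0 = e^(−0.08)·[0.3866·16.0951 + 0.6134·2.6054] = 7.2189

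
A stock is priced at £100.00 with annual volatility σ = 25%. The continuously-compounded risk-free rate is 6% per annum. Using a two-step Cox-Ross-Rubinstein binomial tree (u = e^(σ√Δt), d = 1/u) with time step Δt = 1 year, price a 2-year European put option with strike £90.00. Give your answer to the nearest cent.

CRR parameters: u = e^(σ√Δt) = e^(0.25·√1) = 1.2840, d = 1/u = 0.7788
Per-period rate: rΔt = 0.06·1 = 0.06, so R = e^0.06 = 1.0618
Risk-neutral probability p = (e^0.06 − 0.7788)/(1.2840 − 0.7788) = 0.2830/0.5052 = 0.5602
Terminal stock prices: S_uu = 164.9, S_ud = 100, S_dd = 60.65
Terminal payoffs (K − S): max(-74.87, 0) = 0, max(-10, 0) = 0, max(29.35, 0) = 29.35
Node u (S = 128.4): V_u = e^(−0.06)·[0.5602·0.0000 + 0.4398·0.0000] = 0.0000
Node d (S = 77.88): V_d = e^(−0.06)·[0.5602·0.0000 + 0.4398·29.3469] = 12.1547
Node 0 (S = 100): V_0 = e^(−0.06)·[0.5602·0.0000 + 0.4398·12.1547] = 5.0341

£5.03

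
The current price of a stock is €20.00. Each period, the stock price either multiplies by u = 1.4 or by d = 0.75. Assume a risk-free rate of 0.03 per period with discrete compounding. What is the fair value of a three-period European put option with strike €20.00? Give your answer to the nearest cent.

Risk-neutral probability p = (1 + 0.03 − 0.75)/(1.4 − 0.75) = 0.2800/0.6500 = 0.4308
Terminal stock prices: S_uuu = 54.88, S_uud = 29.4, S_udd = 15.75, S_ddd = 8.438
Terminal payoffs (K − S): max(-34.88, 0) = 0, max(-9.4, 0) = 0, max(4.25, 0) = 4.25, max(11.56, 0) = 11.56
Node uu (S = 39.2): V_uu = 1/1.03·[0.4308·0.0000 + 0.5692·0.0000] = 0.0000
Node ud (S = 21): V_ud = 1/1.03·[0.4308·0.0000 + 0.5692·4.2500] = 2.3488
Node dd (S = 11.25): V_dd = 1/1.03·[0.4308·4.2500 + 0.5692·11.5625] = 8.1675
Node u (S = 28): V_u = 1/1.03·[0.4308·0.0000 + 0.5692·2.3488] = 1.2980
Node d (S = 15): V_d = 1/1.03·[0.4308·2.3488 + 0.5692·8.1675] = 5.4961
Node 0 (S = 20): V_0 = 1/1.03·[0.4308·1.2980 + 0.5692·5.4961] = 3.5803

€3.58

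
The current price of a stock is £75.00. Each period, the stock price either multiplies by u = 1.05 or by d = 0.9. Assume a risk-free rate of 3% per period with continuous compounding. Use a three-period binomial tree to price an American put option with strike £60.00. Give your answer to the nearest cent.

Risk-neutral probability p = (e^0.03 − 0.9)/(1.05 − 0.9) = 0.1305/0.1500 = 0.8697
Terminal stock prices: S_uuu = 86.82, S_uud = 74.42, S_udd = 63.79, S_ddd = 54.68
Terminal payoffs (K − S): max(-26.82, 0) = 0, max(-14.42, 0) = 0, max(-3.788, 0) = 0, max(5.325, 0) = 5.325
Node uu (S = 82.69): continuation = e^(−0.03)·[0.8697·0.0000 + 0.1303·0.0000] = 0.0000; exercise value = 0.0000 ≤ continuation, so V_uu = 0.0000
Node ud (S = 70.88): continuation = e^(−0.03)·[0.8697·0.0000 + 0.1303·0.0000] = 0.0000; exercise value = 0.0000 ≤ continuation, so V_ud = 0.0000
Node dd (S = 60.75): continuation = e^(−0.03)·[0.8697·0.0000 + 0.1303·5.3250] = 0.6734; exercise value = 0.0000 ≤ continuation, so V_dd = 0.6734
Node u (S = 78.75): continuation = e^(−0.03)·[0.8697·0.0000 + 0.1303·0.0000] = 0.0000; exercise value = 0.0000 ≤ continuation, so V_u = 0.0000
Node d (S = 67.5): continuation = e^(−0.03)·[0.8697·0.0000 + 0.1303·0.6734] = 0.0851; exercise value = 0.0000 ≤ continuation, so V_d = 0.0851
Node 0 (S = 75): continuation = e^(−0.03)·[0.8697·0.0000 + 0.1303·0.0851] = 0.0108; exercise value = 0.0000 ≤ continuation, so V_0 = 0.0108

£0.01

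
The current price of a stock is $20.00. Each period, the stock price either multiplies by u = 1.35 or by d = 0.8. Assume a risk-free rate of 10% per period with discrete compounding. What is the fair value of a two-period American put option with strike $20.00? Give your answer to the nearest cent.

Risk-neutral probability p = (1 + 0.1 − 0.8)/(1.35 − 0.8) = 0.3000/0.5500 = 0.5455
Terminal stock prices: S_uu = 36.45, S_ud = 21.6, S_dd = 12.8
Terminal payoffs (K − S): max(-16.45, 0) = 0, max(-1.6, 0) = 0, max(7.2, 0) = 7.2
Node u (S = 27): continuation = 1/1.1·[0.5455·0.0000 + 0.4545·0.0000] = 0.0000; exercise value = 0.0000 ≤ continuation, so V_u = 0.0000
Node d (S = 16): continuation = 1/1.1·[0.5455·0.0000 + 0.4545·7.2000] = 2.9752; exercise value = 4.0000 > continuation, so V_d = 4.0000 (exercise)
Node 0 (S = 20): continuation = 1/1.1·[0.5455·0.0000 + 0.4545·4.0000] = 1.6529; exercise value = 0.0000 ≤ continuation, so V_0 = 1.6529

$1.65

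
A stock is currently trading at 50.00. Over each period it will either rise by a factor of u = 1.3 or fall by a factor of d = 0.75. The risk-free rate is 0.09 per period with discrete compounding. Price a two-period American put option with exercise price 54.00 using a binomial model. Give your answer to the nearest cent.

Risk-neutral probability p = (1 + 0.09 − 0.75)/(1.3 − 0.75) = 0.3400/0.5500 = 0.6182
Terminal stock prices: S_uu = 84.5, S_ud = 48.75, S_dd = 28.12
Terminal payoffs (K − S): max(-30.5, 0) = 0, max(5.25, 0) = 5.25, max(25.88, 0) = 25.88
Node u (S = 65): continuation = 1/1.09·[0.6182·0.0000 + 0.3818·5.2500] = 1.8390; exercise value = 0.0000 ≤ continuation, so V_u = 1.8390
Node d (S = 37.5): continuation = 1/1.09·[0.6182·5.2500 + 0.3818·25.8750] = 12.0413; exercise value = 16.5000 > continuation, so V_d = 16.5000 (exercise)
Node 0 (S = 50): continuation = 1/1.09·[0.6182·1.8390 + 0.3818·16.5000] = 6.8228; exercise value = 4.0000 ≤ continuation, so V_0 = 6.8228

6.82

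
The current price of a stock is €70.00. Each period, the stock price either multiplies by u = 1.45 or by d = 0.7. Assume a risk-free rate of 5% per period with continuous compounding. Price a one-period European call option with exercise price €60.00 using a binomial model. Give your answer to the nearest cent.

€18.49

Risk-neutral probability p = (e^0.05 − 0.7)/(1.45 − 0.7) = 0.3513/0.7500 = 0.4684
Terminal stock prices: S_u = 101.5, S_d = 49
Terminal payoffs (S − K): max(41.5, 0) = 41.5, max(-11, 0) = 0
Node 0 (S = 70): V_0 = e^(−0.05)·[0.4684·41.5000 + 0.5316·0.0000] = 18.4890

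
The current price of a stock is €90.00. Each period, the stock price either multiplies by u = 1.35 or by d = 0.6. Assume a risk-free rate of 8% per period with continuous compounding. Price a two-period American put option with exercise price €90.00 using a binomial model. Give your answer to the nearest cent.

€15.16

Risk-neutral probability p = (e^0.08 − 0.6)/(1.35 − 0.6) = 0.4833/0.7500 = 0.6444
Terminal stock prices: S_uu = 164, S_ud = 72.9, S_dd = 32.4
Terminal payoffs (K − S): max(-74.03, 0) = 0, max(17.1, 0) = 17.1, max(57.6, 0) = 57.6
Node u (S = 121.5): continuation = e^(−0.08)·[0.6444·0.0000 + 0.3556·17.1000] = 5.6135; exercise value = 0.0000 ≤ continuation, so V_u = 5.6135
Node d (S = 54): continuation = e^(−0.08)·[0.6444·17.1000 + 0.3556·57.6000] = 29.0805; exercise value = 36.0000 > continuation, so V_d = 36.0000 (exercise)
Node 0 (S = 90): continuation = e^(−0.08)·[0.6444·5.6135 + 0.3556·36.0000] = 15.1571; exercise value = 0.0000 ≤ continuation, so V_0 = 15.1571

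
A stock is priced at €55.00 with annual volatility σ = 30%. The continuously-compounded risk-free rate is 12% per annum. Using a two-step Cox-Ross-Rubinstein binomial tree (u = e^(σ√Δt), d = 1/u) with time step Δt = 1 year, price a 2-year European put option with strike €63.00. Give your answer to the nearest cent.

€6.36

CRR parameters: u = e^(σ√Δt) = e^(0.3·√1) = 1.3499, d = 1/u = 0.7408
Per-period rate: rΔt = 0.12·1 = 0.12, so R = e^0.12 = 1.1275
Risk-neutral probability p = (e^0.12 − 0.7408)/(1.3499 − 0.7408) = 0.3867/0.6090 = 0.6349
Terminal stock prices: S_uu = 100.2, S_ud = 55, S_dd = 30.18
Terminal payoffs (K − S): max(-37.22, 0) = 0, max(8, 0) = 8, max(32.82, 0) = 32.82
Node u (S = 74.24): V_u = e^(−0.12)·[0.6349·0.0000 + 0.3651·8.0000] = 2.5905
Node d (S = 40.75): V_d = e^(−0.12)·[0.6349·8.0000 + 0.3651·32.8154] = 15.1310
Node 0 (S = 55): V_0 = e^(−0.12)·[0.6349·2.5905 + 0.3651·15.1310] = 6.3584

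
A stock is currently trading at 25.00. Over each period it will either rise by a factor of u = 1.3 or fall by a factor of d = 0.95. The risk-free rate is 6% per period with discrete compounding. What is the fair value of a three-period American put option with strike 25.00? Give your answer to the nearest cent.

1.02

Risk-neutral probability p = (1 + 0.06 − 0.95)/(1.3 − 0.95) = 0.1100/0.3500 = 0.3143
Terminal stock prices: S_uuu = 54.93, S_uud = 40.14, S_udd = 29.33, S_ddd = 21.43
Terminal payoffs (K − S): max(-29.93, 0) = 0, max(-15.14, 0) = 0, max(-4.331, 0) = 0, max(3.566, 0) = 3.566
Node uu (S = 42.25): continuation = 1/1.06·[0.3143·0.0000 + 0.6857·0.0000] = 0.0000; exercise value = 0.0000 ≤ continuation, so V_uu = 0.0000
Node ud (S = 30.88): continuation = 1/1.06·[0.3143·0.0000 + 0.6857·0.0000] = 0.0000; exercise value = 0.0000 ≤ continuation, so V_ud = 0.0000
Node dd (S = 22.56): continuation = 1/1.06·[0.3143·0.0000 + 0.6857·3.5656] = 2.3066; exercise value = 2.4375 > continuation, so V_dd = 2.4375 (exercise)
Node u (S = 32.5): continuation = 1/1.06·[0.3143·0.0000 + 0.6857·0.0000] = 0.0000; exercise value = 0.0000 ≤ continuation, so V_u = 0.0000
Node d (S = 23.75): continuation = 1/1.06·[0.3143·0.0000 + 0.6857·2.4375] = 1.5768; exercise value = 1.2500 ≤ continuation, so V_d = 1.5768
Node 0 (S = 25): continuation = 1/1.06·[0.3143·0.0000 + 0.6857·1.5768] = 1.0200; exercise value = 0.0000 ≤ continuation, so V_0 = 1.0200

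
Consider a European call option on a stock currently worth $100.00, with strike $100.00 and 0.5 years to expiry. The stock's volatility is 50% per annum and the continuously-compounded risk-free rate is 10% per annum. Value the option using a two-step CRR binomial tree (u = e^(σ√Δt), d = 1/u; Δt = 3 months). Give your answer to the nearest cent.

$14.69

CRR parameters: u = e^(σ√Δt) = e^(0.5·√0.25) = 1.2840, d = 1/u = 0.7788
Per-period rate: rΔt = 0.1·0.25 = 0.025, so R = e^0.025 = 1.0253
Risk-neutral probability p = (e^0.025 − 0.7788)/(1.2840 − 0.7788) = 0.2465/0.5052 = 0.4879
Terminal stock prices: S_uu = 164.9, S_ud = 100, S_dd = 60.65
Terminal payoffs (S − K): max(64.87, 0) = 64.87, max(0, 0) = 0, max(-39.35, 0) = 0
Node u (S = 128.4): V_u = e^(−0.025)·[0.4879·64.8721 + 0.5121·0.0000] = 30.8716
Node d (S = 77.88): V_d = e^(−0.025)·[0.4879·0.0000 + 0.5121·0.0000] = 0.0000
Node 0 (S = 100): V_0 = e^(−0.025)·[0.4879·30.8716 + 0.5121·0.0000] = 14.6912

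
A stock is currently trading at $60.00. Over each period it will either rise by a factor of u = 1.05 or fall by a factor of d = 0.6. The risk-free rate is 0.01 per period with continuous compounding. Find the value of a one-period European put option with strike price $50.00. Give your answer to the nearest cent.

Risk-neutral probability p = (e^0.01 − 0.6)/(1.05 − 0.6) = 0.4101/0.4500 = 0.9112
Terminal stock prices: S_u = 63, S_d = 36
Terminal payoffs (K − S): max(-13, 0) = 0, max(14, 0) = 14
Node 0 (S = 60): V_0 = e^(−0.01)·[0.9112·0.0000 + 0.0888·14.0000] = 1.2305

$1.23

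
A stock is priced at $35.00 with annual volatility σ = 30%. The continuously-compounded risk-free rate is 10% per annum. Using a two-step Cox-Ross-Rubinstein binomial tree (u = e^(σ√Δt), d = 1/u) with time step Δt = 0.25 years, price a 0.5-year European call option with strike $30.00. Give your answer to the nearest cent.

CRR parameters: u = e^(σ√Δt) = e^(0.3·√0.25) = 1.1618, d = 1/u = 0.8607
Per-period rate: rΔt = 0.1·0.25 = 0.025, so R = e^0.025 = 1.0253
Risk-neutral probability p = (e^0.025 − 0.8607)/(1.1618 − 0.8607) = 0.1646/0.3011 = 0.5466
Terminal stock prices: S_uu = 47.25, S_ud = 35, S_dd = 25.93
Terminal payoffs (S − K): max(17.25, 0) = 17.25, max(5, 0) = 5, max(-4.071, 0) = 0
Node u (S = 40.66): V_u = e^(−0.025)·[0.5466·17.2451 + 0.4534·5.0000] = 11.4049
Node d (S = 30.12): V_d = e^(−0.025)·[0.5466·5.0000 + 0.4534·0.0000] = 2.6657
Node 0 (S = 35): V_0 = e^(−0.025)·[0.5466·11.4049 + 0.4534·2.6657] = 7.2591

$7.26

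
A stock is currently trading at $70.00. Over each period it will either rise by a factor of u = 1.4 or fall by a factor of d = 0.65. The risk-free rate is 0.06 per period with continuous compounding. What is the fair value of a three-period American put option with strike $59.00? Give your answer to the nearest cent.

Risk-neutral probability p = (e^0.06 − 0.65)/(1.4 − 0.65) = 0.4118/0.7500 = 0.5491
Terminal stock prices: S_uuu = 192.1, S_uud = 89.18, S_udd = 41.41, S_ddd = 19.22
Terminal payoffs (K − S): max(-133.1, 0) = 0, max(-30.18, 0) = 0, max(17.59, 0) = 17.59, max(39.78, 0) = 39.78
Node uu (S = 137.2): continuation = e^(−0.06)·[0.5491·0.0000 + 0.4509·0.0000] = 0.0000; exercise value = 0.0000 ≤ continuation, so V_uu = 0.0000
Node ud (S = 63.7): continuation = e^(−0.06)·[0.5491·0.0000 + 0.4509·17.5950] = 7.4713; exercise value = 0.0000 ≤ continuation, so V_ud = 7.4713
Node dd (S = 29.58): continuation = e^(−0.06)·[0.5491·17.5950 + 0.4509·39.7763] = 25.9891; exercise value = 29.4250 > continuation, so V_dd = 29.4250 (exercise)
Node u (S = 98): continuation = e^(−0.06)·[0.5491·0.0000 + 0.4509·7.4713] = 3.1725; exercise value = 0.0000 ≤ continuation, so V_u = 3.1725
Node d (S = 45.5): continuation = e^(−0.06)·[0.5491·7.4713 + 0.4509·29.4250] = 16.3583; exercise value = 13.5000 ≤ continuation, so V_d = 16.3583
Node 0 (S = 70): continuation = e^(−0.06)·[0.5491·3.1725 + 0.4509·16.3583] = 8.5868; exercise value = 0.0000 ≤ continuation, so V_0 = 8.5868

$8.59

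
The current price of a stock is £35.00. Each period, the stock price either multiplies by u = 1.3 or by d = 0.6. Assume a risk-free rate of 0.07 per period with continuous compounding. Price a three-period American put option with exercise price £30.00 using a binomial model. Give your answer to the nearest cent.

Risk-neutral probability p = (e^0.07 − 0.6)/(1.3 − 0.6) = 0.4725/0.7000 = 0.6750
Terminal stock prices: S_uuu = 76.89, S_uud = 35.49, S_udd = 16.38, S_ddd = 7.56
Terminal payoffs (K − S): max(-46.89, 0) = 0, max(-5.49, 0) = 0, max(13.62, 0) = 13.62, max(22.44, 0) = 22.44
Node uu (S = 59.15): continuation = e^(−0.07)·[0.6750·0.0000 + 0.3250·0.0000] = 0.0000; exercise value = 0.0000 ≤ continuation, so V_uu = 0.0000
Node ud (S = 27.3): continuation = e^(−0.07)·[0.6750·0.0000 + 0.3250·13.6200] = 4.1271; exercise value = 2.7000 ≤ continuation, so V_ud = 4.1271
Node dd (S = 12.6): continuation = e^(−0.07)·[0.6750·13.6200 + 0.3250·22.4400] = 15.3718; exercise value = 17.4000 > continuation, so V_dd = 17.4000 (exercise)
Node u (S = 45.5): continuation = e^(−0.07)·[0.6750·0.0000 + 0.3250·4.1271] = 1.2506; exercise value = 0.0000 ≤ continuation, so V_u = 1.2506
Node d (S = 21): continuation = e^(−0.07)·[0.6750·4.1271 + 0.3250·17.4000] = 7.8700; exercise value = 9.0000 > continuation, so V_d = 9.0000 (exercise)
Node 0 (S = 35): continuation = e^(−0.07)·[0.6750·1.2506 + 0.3250·9.0000] = 3.5142; exercise value = 0.0000 ≤ continuation, so V_0 = 3.5142

£3.51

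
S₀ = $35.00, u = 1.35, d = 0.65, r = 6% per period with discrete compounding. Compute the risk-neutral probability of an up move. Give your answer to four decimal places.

Risk-neutral probability p = (1 + 0.06 − 0.65)/(1.35 − 0.65) = 0.4100/0.7000 = 0.5857

p = 0.5857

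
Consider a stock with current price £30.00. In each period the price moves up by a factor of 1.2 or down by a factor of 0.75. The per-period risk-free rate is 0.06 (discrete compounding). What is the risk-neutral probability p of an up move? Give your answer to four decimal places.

Risk-neutral probability p = (1 + 0.06 − 0.75)/(1.2 − 0.75) = 0.3100/0.4500 = 0.6889

p = 0.6889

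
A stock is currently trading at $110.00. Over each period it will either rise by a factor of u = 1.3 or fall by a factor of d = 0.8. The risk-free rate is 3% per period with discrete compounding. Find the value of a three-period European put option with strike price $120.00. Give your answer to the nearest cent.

Risk-neutral probability p = (1 + 0.03 − 0.8)/(1.3 − 0.8) = 0.2300/0.5000 = 0.4600
Terminal stock prices: S_uuu = 241.7, S_uud = 148.7, S_udd = 91.52, S_ddd = 56.32
Terminal payoffs (K − S): max(-121.7, 0) = 0, max(-28.72, 0) = 0, max(28.48, 0) = 28.48, max(63.68, 0) = 63.68
Node uu (S = 185.9): V_uu = 1/1.03·[0.4600·0.0000 + 0.5400·0.0000] = 0.0000
Node ud (S = 114.4): V_ud = 1/1.03·[0.4600·0.0000 + 0.5400·28.4800] = 14.9313
Node dd (S = 70.4): V_dd = 1/1.03·[0.4600·28.4800 + 0.5400·63.6800] = 46.1049
Node u (S = 143): V_u = 1/1.03·[0.4600·0.0000 + 0.5400·14.9313] = 7.8280
Node d (S = 88): V_d = 1/1.03·[0.4600·14.9313 + 0.5400·46.1049] = 30.8398
Node 0 (S = 110): V_0 = 1/1.03·[0.4600·7.8280 + 0.5400·30.8398] = 19.6645

$19.66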